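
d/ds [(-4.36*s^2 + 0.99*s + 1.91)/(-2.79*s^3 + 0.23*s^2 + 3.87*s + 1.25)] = (-12.1644*s^4 + 5.5242*s^3 - 1.1142*s^2 - 11.7786*s - 6.1542)/(7.7841*s^6 - 1.2834*s^5 - 21.5417*s^4 - 5.1948*s^3 + 15.5519*s^2 + 9.675*s + 1.5625)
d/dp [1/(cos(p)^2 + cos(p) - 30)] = (2*cos(p) + 1)*sin(p)/(cos(p)^2 + cos(p) - 30)^2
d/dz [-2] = 0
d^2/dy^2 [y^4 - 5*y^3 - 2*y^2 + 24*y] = 12*y^2 - 30*y - 4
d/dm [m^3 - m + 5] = 3*m^2 - 1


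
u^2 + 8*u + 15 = (u + 3)*(u + 5)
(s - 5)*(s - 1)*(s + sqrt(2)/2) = s^3 - 6*s^2 + sqrt(2)*s^2/2 - 3*sqrt(2)*s + 5*s + 5*sqrt(2)/2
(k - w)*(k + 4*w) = k^2 + 3*k*w - 4*w^2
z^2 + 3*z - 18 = (z - 3)*(z + 6)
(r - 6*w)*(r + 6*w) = r^2 - 36*w^2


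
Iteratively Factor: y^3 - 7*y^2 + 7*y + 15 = (y - 5)*(y^2 - 2*y - 3) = (y - 5)*(y + 1)*(y - 3)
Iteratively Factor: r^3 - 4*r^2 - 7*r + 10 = (r - 5)*(r^2 + r - 2) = (r - 5)*(r - 1)*(r + 2)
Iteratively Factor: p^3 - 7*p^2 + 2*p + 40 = (p + 2)*(p^2 - 9*p + 20) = (p - 4)*(p + 2)*(p - 5)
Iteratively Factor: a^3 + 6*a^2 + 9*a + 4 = (a + 1)*(a^2 + 5*a + 4) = (a + 1)^2*(a + 4)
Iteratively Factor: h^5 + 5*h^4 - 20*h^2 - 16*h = (h + 4)*(h^4 + h^3 - 4*h^2 - 4*h) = (h - 2)*(h + 4)*(h^3 + 3*h^2 + 2*h) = (h - 2)*(h + 1)*(h + 4)*(h^2 + 2*h) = h*(h - 2)*(h + 1)*(h + 4)*(h + 2)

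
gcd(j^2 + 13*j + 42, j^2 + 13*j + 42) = j^2 + 13*j + 42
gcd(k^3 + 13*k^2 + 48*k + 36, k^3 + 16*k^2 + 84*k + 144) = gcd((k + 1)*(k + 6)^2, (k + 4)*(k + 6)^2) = k^2 + 12*k + 36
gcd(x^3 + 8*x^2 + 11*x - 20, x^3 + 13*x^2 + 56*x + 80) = x^2 + 9*x + 20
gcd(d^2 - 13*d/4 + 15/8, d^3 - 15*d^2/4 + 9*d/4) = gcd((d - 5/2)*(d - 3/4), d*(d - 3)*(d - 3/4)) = d - 3/4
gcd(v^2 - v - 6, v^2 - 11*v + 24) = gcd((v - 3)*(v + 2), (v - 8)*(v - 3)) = v - 3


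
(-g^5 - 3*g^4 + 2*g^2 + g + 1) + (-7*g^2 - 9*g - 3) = -g^5 - 3*g^4 - 5*g^2 - 8*g - 2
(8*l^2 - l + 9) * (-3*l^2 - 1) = -24*l^4 + 3*l^3 - 35*l^2 + l - 9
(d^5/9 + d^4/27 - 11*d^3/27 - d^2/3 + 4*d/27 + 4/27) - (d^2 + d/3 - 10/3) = d^5/9 + d^4/27 - 11*d^3/27 - 4*d^2/3 - 5*d/27 + 94/27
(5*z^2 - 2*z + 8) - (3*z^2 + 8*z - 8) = 2*z^2 - 10*z + 16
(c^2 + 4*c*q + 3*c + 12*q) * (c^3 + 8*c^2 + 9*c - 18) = c^5 + 4*c^4*q + 11*c^4 + 44*c^3*q + 33*c^3 + 132*c^2*q + 9*c^2 + 36*c*q - 54*c - 216*q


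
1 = 1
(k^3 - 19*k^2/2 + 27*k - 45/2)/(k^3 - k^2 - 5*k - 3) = (2*k^2 - 13*k + 15)/(2*(k^2 + 2*k + 1))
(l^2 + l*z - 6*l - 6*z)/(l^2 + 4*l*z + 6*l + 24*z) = (l^2 + l*z - 6*l - 6*z)/(l^2 + 4*l*z + 6*l + 24*z)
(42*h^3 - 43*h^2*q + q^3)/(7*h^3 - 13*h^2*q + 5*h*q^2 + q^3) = (-6*h + q)/(-h + q)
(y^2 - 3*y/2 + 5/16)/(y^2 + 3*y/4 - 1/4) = (y - 5/4)/(y + 1)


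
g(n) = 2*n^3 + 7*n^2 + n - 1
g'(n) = 6*n^2 + 14*n + 1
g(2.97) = 116.11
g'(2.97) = 95.51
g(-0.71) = 1.10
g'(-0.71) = -5.92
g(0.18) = -0.58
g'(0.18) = 3.71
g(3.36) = 157.25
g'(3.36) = 115.78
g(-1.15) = 4.07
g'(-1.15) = -7.16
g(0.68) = 3.55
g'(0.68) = 13.29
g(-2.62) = 8.46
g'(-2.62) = 5.51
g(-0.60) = 0.49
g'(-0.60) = -5.24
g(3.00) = 119.00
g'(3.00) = 97.00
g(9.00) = 2033.00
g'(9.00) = 613.00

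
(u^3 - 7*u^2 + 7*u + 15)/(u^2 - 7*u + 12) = (u^2 - 4*u - 5)/(u - 4)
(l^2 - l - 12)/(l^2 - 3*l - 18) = (l - 4)/(l - 6)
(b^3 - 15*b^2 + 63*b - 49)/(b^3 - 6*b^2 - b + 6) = (b^2 - 14*b + 49)/(b^2 - 5*b - 6)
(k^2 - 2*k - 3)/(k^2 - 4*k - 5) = (k - 3)/(k - 5)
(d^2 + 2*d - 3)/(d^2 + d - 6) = (d - 1)/(d - 2)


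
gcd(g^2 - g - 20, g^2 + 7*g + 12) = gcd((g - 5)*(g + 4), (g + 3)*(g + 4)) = g + 4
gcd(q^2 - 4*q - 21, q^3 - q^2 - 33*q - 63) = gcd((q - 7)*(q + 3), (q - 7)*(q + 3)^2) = q^2 - 4*q - 21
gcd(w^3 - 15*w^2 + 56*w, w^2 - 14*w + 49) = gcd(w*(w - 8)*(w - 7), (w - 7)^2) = w - 7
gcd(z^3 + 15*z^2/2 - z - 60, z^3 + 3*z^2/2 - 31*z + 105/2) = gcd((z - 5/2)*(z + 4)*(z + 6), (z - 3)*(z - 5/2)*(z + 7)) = z - 5/2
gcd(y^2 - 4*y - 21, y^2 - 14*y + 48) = 1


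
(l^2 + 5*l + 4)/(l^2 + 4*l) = (l + 1)/l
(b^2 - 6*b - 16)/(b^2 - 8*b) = (b + 2)/b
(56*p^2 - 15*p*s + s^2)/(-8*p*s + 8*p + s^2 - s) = (-7*p + s)/(s - 1)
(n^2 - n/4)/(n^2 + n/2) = (4*n - 1)/(2*(2*n + 1))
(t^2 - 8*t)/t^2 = (t - 8)/t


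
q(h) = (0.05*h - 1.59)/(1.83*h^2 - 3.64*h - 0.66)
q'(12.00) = 0.00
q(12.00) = -0.00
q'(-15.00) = -0.00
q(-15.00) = -0.01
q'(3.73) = 0.12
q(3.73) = -0.13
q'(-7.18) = -0.00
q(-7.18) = -0.02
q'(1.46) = 0.58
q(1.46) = 0.73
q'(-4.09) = -0.02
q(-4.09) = -0.04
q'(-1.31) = -0.26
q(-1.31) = -0.23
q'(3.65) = 0.13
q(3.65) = -0.13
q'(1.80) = 2.65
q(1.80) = 1.17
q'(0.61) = -0.48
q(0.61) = 0.71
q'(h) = (3.64 - 3.66*h)*(0.05*h - 1.59)/(1.83*h^2 - 3.64*h - 0.66)^2 + 0.05/(1.83*h^2 - 3.64*h - 0.66) = (-0.0915*h^2 + 5.8194*h - 5.8206)/(3.3489*h^4 - 13.3224*h^3 + 10.834*h^2 + 4.8048*h + 0.4356)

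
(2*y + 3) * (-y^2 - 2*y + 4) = -2*y^3 - 7*y^2 + 2*y + 12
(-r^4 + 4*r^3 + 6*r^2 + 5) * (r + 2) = -r^5 + 2*r^4 + 14*r^3 + 12*r^2 + 5*r + 10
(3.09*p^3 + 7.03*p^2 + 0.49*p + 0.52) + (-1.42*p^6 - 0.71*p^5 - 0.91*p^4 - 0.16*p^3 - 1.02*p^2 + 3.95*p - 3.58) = -1.42*p^6 - 0.71*p^5 - 0.91*p^4 + 2.93*p^3 + 6.01*p^2 + 4.44*p - 3.06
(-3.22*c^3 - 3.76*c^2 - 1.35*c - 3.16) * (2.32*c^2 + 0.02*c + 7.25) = -7.4704*c^5 - 8.7876*c^4 - 26.5522*c^3 - 34.6182*c^2 - 9.8507*c - 22.91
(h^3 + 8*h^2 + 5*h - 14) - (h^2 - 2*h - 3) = h^3 + 7*h^2 + 7*h - 11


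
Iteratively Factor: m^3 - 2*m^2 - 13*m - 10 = (m + 1)*(m^2 - 3*m - 10) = (m + 1)*(m + 2)*(m - 5)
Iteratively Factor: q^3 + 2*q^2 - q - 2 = (q + 2)*(q^2 - 1) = (q + 1)*(q + 2)*(q - 1)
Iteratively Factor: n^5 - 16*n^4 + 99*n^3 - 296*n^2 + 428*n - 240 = (n - 5)*(n^4 - 11*n^3 + 44*n^2 - 76*n + 48) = (n - 5)*(n - 2)*(n^3 - 9*n^2 + 26*n - 24) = (n - 5)*(n - 4)*(n - 2)*(n^2 - 5*n + 6) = (n - 5)*(n - 4)*(n - 2)^2*(n - 3)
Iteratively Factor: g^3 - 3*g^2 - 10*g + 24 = (g - 4)*(g^2 + g - 6) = (g - 4)*(g + 3)*(g - 2)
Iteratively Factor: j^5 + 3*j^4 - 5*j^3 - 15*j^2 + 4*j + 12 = (j + 3)*(j^4 - 5*j^2 + 4) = (j + 1)*(j + 3)*(j^3 - j^2 - 4*j + 4) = (j - 1)*(j + 1)*(j + 3)*(j^2 - 4) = (j - 2)*(j - 1)*(j + 1)*(j + 3)*(j + 2)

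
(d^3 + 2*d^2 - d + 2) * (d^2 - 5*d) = d^5 - 3*d^4 - 11*d^3 + 7*d^2 - 10*d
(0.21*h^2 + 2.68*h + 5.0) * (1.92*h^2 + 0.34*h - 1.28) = 0.4032*h^4 + 5.217*h^3 + 10.2424*h^2 - 1.7304*h - 6.4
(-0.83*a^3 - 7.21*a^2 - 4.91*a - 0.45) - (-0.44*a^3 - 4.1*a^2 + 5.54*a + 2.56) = -0.39*a^3 - 3.11*a^2 - 10.45*a - 3.01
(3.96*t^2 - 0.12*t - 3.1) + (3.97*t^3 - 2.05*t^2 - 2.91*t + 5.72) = 3.97*t^3 + 1.91*t^2 - 3.03*t + 2.62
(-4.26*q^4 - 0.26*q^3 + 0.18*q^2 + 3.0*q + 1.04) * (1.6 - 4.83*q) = 20.5758*q^5 - 5.5602*q^4 - 1.2854*q^3 - 14.202*q^2 - 0.223199999999999*q + 1.664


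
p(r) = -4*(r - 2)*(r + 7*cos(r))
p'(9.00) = 42.29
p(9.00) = -73.42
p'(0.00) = -20.00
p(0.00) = 56.00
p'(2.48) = 18.51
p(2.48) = 5.84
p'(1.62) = -14.21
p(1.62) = 1.94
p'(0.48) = -40.33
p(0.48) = 40.67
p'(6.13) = -86.36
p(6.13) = -215.55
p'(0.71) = -42.46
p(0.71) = 31.06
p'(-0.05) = -16.70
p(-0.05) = 56.92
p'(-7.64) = 326.94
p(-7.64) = -237.28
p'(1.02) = -38.20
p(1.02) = 18.36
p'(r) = -4*r - 4*(1 - 7*sin(r))*(r - 2) - 28*cos(r) = -4*r + 4*(r - 2)*(7*sin(r) - 1) - 28*cos(r)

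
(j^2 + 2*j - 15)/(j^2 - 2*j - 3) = (j + 5)/(j + 1)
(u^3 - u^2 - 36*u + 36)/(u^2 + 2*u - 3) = (u^2 - 36)/(u + 3)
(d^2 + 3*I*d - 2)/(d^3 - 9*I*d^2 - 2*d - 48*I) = (d + I)/(d^2 - 11*I*d - 24)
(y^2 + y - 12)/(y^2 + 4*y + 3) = (y^2 + y - 12)/(y^2 + 4*y + 3)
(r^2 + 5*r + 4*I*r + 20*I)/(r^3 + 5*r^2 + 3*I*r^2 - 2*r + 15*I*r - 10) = (r + 4*I)/(r^2 + 3*I*r - 2)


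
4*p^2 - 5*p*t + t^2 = (-4*p + t)*(-p + t)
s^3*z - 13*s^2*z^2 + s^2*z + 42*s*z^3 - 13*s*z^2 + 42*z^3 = (s - 7*z)*(s - 6*z)*(s*z + z)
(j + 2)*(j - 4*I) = j^2 + 2*j - 4*I*j - 8*I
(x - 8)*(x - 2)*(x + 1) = x^3 - 9*x^2 + 6*x + 16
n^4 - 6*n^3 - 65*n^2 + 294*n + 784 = (n - 8)*(n - 7)*(n + 2)*(n + 7)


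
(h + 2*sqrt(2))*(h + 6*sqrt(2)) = h^2 + 8*sqrt(2)*h + 24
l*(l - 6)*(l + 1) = l^3 - 5*l^2 - 6*l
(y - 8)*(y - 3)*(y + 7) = y^3 - 4*y^2 - 53*y + 168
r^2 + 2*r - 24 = (r - 4)*(r + 6)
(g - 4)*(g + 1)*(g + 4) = g^3 + g^2 - 16*g - 16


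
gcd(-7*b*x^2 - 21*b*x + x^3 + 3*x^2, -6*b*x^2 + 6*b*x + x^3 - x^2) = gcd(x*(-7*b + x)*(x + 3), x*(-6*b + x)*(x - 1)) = x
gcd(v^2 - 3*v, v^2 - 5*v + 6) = v - 3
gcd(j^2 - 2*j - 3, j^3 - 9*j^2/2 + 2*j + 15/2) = j^2 - 2*j - 3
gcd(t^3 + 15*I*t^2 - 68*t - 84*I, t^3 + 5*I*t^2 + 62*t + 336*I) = t^2 + 13*I*t - 42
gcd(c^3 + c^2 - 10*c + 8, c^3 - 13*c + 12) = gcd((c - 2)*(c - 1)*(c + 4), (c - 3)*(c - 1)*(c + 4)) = c^2 + 3*c - 4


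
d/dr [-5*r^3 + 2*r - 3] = 2 - 15*r^2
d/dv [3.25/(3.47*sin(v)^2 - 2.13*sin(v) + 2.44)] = (6.9225 - 22.555*sin(v))*cos(v)/(3.47*sin(v)^2 - 2.13*sin(v) + 2.44)^2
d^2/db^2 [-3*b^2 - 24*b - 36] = -6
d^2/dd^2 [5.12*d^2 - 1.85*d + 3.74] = 10.2400000000000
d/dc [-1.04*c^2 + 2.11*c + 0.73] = 2.11 - 2.08*c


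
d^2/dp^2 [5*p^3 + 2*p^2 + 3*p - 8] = 30*p + 4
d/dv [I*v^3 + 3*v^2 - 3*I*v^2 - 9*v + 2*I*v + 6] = 3*I*v^2 + 6*v*(1 - I) - 9 + 2*I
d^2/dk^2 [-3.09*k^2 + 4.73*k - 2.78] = -6.18000000000000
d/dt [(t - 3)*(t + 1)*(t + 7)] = 3*t^2 + 10*t - 17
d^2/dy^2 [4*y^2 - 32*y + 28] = 8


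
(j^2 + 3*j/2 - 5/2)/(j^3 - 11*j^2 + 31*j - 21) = (j + 5/2)/(j^2 - 10*j + 21)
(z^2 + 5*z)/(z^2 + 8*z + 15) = z/(z + 3)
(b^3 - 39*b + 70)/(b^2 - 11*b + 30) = (b^2 + 5*b - 14)/(b - 6)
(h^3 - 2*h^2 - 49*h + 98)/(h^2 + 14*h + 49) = (h^2 - 9*h + 14)/(h + 7)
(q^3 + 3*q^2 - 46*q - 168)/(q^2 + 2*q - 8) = (q^2 - q - 42)/(q - 2)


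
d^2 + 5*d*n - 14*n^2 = (d - 2*n)*(d + 7*n)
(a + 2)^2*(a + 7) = a^3 + 11*a^2 + 32*a + 28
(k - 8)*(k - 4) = k^2 - 12*k + 32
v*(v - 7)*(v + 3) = v^3 - 4*v^2 - 21*v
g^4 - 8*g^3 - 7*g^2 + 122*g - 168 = (g - 7)*(g - 3)*(g - 2)*(g + 4)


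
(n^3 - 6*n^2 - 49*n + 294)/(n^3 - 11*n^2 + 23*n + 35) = (n^2 + n - 42)/(n^2 - 4*n - 5)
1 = 1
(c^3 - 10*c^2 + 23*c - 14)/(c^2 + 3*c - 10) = (c^2 - 8*c + 7)/(c + 5)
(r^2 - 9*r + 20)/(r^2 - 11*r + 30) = (r - 4)/(r - 6)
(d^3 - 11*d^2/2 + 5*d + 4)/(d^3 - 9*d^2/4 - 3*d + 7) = 2*(2*d^2 - 7*d - 4)/(4*d^2 - d - 14)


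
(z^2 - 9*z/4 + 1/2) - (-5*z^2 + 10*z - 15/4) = 6*z^2 - 49*z/4 + 17/4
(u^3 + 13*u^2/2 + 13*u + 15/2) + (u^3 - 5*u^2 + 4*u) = 2*u^3 + 3*u^2/2 + 17*u + 15/2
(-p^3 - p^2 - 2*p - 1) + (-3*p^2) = -p^3 - 4*p^2 - 2*p - 1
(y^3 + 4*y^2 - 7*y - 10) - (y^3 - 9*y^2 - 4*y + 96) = 13*y^2 - 3*y - 106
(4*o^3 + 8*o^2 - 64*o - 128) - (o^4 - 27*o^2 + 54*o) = -o^4 + 4*o^3 + 35*o^2 - 118*o - 128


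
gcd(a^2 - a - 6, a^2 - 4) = a + 2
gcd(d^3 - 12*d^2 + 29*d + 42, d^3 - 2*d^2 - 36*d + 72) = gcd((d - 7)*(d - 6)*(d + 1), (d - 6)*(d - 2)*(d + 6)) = d - 6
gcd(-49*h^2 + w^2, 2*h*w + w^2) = 1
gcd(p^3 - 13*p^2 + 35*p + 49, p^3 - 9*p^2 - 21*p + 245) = p^2 - 14*p + 49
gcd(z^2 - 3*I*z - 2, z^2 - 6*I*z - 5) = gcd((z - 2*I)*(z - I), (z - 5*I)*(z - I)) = z - I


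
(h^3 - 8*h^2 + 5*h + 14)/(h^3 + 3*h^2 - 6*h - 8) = (h - 7)/(h + 4)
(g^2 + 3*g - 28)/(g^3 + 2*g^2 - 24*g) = (g + 7)/(g*(g + 6))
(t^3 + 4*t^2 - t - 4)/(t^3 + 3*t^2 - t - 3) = (t + 4)/(t + 3)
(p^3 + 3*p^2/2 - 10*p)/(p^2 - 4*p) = (p^2 + 3*p/2 - 10)/(p - 4)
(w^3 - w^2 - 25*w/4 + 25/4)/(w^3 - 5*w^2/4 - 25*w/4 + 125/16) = 4*(w - 1)/(4*w - 5)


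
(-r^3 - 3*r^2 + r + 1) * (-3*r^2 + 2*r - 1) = 3*r^5 + 7*r^4 - 8*r^3 + 2*r^2 + r - 1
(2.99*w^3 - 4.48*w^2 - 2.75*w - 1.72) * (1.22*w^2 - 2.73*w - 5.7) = 3.6478*w^5 - 13.6283*w^4 - 8.1676*w^3 + 30.9451*w^2 + 20.3706*w + 9.804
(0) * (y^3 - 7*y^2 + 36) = 0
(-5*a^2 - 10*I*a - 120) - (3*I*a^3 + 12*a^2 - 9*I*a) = -3*I*a^3 - 17*a^2 - I*a - 120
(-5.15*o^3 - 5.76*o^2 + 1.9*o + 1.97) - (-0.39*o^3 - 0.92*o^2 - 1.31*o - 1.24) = -4.76*o^3 - 4.84*o^2 + 3.21*o + 3.21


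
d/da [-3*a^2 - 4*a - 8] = -6*a - 4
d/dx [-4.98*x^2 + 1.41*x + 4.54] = 1.41 - 9.96*x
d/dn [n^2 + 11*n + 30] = 2*n + 11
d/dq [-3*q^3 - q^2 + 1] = q*(-9*q - 2)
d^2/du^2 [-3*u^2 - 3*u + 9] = -6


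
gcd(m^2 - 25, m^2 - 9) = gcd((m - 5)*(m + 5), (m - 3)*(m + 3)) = 1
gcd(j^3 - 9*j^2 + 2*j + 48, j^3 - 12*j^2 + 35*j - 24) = j^2 - 11*j + 24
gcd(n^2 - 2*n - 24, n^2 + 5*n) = 1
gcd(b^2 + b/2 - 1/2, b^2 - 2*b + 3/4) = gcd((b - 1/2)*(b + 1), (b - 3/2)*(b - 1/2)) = b - 1/2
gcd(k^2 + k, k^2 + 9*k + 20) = 1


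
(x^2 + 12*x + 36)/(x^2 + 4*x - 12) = (x + 6)/(x - 2)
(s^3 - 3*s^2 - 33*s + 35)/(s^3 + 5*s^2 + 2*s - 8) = (s^2 - 2*s - 35)/(s^2 + 6*s + 8)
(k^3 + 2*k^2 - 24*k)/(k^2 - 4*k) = k + 6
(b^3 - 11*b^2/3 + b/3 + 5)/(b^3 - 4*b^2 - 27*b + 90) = (b^2 - 2*b/3 - 5/3)/(b^2 - b - 30)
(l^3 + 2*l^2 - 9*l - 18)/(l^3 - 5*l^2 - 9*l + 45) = (l + 2)/(l - 5)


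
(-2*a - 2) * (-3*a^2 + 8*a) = 6*a^3 - 10*a^2 - 16*a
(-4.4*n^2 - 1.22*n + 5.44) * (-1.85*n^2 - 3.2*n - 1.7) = 8.14*n^4 + 16.337*n^3 + 1.32*n^2 - 15.334*n - 9.248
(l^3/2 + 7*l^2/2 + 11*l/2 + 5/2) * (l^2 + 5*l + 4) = l^5/2 + 6*l^4 + 25*l^3 + 44*l^2 + 69*l/2 + 10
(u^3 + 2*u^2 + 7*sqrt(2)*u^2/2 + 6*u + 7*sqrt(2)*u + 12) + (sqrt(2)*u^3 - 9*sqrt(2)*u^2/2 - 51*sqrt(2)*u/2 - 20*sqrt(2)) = u^3 + sqrt(2)*u^3 - sqrt(2)*u^2 + 2*u^2 - 37*sqrt(2)*u/2 + 6*u - 20*sqrt(2) + 12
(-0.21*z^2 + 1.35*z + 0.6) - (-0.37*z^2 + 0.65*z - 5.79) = 0.16*z^2 + 0.7*z + 6.39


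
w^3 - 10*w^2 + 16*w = w*(w - 8)*(w - 2)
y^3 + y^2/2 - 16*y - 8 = (y - 4)*(y + 1/2)*(y + 4)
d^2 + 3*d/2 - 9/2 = (d - 3/2)*(d + 3)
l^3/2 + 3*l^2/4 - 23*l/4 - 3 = (l/2 + 1/4)*(l - 3)*(l + 4)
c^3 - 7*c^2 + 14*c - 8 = (c - 4)*(c - 2)*(c - 1)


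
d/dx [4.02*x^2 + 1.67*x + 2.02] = 8.04*x + 1.67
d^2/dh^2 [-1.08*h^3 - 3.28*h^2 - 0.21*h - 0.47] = -6.48*h - 6.56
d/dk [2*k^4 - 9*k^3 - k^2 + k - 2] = 8*k^3 - 27*k^2 - 2*k + 1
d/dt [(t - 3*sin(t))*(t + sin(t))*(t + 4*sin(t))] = 2*t^2*cos(t) + 3*t^2 + 4*t*sin(t) - 11*t*sin(2*t) - 36*sin(t)^2*cos(t) - 11*sin(t)^2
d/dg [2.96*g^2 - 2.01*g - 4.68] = 5.92*g - 2.01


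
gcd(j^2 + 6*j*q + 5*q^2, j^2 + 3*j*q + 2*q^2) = j + q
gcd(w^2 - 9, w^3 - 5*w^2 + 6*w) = w - 3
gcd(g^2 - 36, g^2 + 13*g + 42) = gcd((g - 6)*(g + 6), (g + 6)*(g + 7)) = g + 6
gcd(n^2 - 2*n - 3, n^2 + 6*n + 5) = n + 1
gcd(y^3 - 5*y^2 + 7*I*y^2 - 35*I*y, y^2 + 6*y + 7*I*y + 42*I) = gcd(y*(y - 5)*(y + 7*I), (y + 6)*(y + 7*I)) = y + 7*I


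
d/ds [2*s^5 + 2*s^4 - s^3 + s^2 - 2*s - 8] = 10*s^4 + 8*s^3 - 3*s^2 + 2*s - 2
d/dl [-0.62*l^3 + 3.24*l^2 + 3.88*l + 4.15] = -1.86*l^2 + 6.48*l + 3.88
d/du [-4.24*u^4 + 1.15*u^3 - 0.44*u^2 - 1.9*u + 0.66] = -16.96*u^3 + 3.45*u^2 - 0.88*u - 1.9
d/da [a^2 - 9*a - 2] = 2*a - 9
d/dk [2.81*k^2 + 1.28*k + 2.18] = 5.62*k + 1.28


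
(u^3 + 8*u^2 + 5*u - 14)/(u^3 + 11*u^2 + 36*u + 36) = (u^2 + 6*u - 7)/(u^2 + 9*u + 18)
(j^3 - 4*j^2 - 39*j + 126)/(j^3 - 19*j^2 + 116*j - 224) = (j^2 + 3*j - 18)/(j^2 - 12*j + 32)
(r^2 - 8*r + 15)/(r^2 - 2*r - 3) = (r - 5)/(r + 1)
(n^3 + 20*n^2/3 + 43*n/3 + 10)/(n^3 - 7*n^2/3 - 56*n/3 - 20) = (n + 3)/(n - 6)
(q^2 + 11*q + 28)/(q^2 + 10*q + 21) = (q + 4)/(q + 3)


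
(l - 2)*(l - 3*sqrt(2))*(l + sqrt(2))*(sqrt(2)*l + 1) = sqrt(2)*l^4 - 3*l^3 - 2*sqrt(2)*l^3 - 8*sqrt(2)*l^2 + 6*l^2 - 6*l + 16*sqrt(2)*l + 12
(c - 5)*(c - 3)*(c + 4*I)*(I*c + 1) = I*c^4 - 3*c^3 - 8*I*c^3 + 24*c^2 + 19*I*c^2 - 45*c - 32*I*c + 60*I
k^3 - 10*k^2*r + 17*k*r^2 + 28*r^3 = (k - 7*r)*(k - 4*r)*(k + r)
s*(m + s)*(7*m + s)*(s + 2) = 7*m^2*s^2 + 14*m^2*s + 8*m*s^3 + 16*m*s^2 + s^4 + 2*s^3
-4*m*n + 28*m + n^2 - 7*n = (-4*m + n)*(n - 7)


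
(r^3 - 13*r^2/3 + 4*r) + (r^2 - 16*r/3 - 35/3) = r^3 - 10*r^2/3 - 4*r/3 - 35/3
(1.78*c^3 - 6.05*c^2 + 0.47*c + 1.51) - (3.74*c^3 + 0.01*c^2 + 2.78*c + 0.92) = -1.96*c^3 - 6.06*c^2 - 2.31*c + 0.59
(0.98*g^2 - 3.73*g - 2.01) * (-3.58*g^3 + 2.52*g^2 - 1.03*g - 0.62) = -3.5084*g^5 + 15.823*g^4 - 3.2132*g^3 - 1.8309*g^2 + 4.3829*g + 1.2462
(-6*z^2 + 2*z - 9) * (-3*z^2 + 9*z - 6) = 18*z^4 - 60*z^3 + 81*z^2 - 93*z + 54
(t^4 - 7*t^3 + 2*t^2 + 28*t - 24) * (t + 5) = t^5 - 2*t^4 - 33*t^3 + 38*t^2 + 116*t - 120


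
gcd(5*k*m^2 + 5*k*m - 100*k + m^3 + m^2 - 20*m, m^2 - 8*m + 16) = m - 4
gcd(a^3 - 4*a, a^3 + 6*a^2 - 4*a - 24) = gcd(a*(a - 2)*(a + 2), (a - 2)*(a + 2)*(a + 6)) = a^2 - 4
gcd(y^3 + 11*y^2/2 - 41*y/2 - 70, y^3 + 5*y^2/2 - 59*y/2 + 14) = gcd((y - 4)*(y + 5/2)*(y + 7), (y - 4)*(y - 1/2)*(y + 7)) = y^2 + 3*y - 28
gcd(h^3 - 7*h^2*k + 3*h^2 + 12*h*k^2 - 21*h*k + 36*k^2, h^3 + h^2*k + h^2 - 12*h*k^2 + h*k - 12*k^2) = h - 3*k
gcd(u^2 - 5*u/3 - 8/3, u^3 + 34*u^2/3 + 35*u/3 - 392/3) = u - 8/3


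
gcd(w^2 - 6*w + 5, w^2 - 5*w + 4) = w - 1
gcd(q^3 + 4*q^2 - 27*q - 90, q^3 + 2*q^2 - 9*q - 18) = q + 3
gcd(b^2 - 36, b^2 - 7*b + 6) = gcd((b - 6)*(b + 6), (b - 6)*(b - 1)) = b - 6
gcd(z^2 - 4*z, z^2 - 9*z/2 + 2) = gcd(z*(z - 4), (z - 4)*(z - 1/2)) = z - 4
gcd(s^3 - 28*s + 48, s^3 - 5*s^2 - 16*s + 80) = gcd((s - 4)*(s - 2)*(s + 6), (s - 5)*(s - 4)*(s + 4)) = s - 4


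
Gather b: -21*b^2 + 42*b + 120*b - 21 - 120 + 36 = -21*b^2 + 162*b - 105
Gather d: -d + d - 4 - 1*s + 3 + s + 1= 0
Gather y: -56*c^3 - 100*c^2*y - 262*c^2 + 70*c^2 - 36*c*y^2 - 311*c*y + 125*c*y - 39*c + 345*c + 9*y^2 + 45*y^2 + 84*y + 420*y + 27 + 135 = -56*c^3 - 192*c^2 + 306*c + y^2*(54 - 36*c) + y*(-100*c^2 - 186*c + 504) + 162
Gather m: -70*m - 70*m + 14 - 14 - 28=-140*m - 28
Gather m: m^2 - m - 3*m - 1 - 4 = m^2 - 4*m - 5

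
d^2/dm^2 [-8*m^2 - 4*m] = -16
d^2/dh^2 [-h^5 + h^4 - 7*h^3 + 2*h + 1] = 2*h*(-10*h^2 + 6*h - 21)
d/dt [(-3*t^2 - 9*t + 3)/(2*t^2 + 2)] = 3*(3*t^2 - 4*t - 3)/(2*(t^4 + 2*t^2 + 1))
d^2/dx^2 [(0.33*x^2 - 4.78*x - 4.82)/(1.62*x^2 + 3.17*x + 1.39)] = (-28.478628*x^3 - 80.356212*x^2 - 83.9341440000001*x - 31.76463)/(4.251528*x^6 + 24.958044*x^5 + 59.781402*x^4 + 74.684249*x^3 + 51.293919*x^2 + 18.374271*x + 2.685619)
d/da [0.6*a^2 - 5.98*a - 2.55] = 1.2*a - 5.98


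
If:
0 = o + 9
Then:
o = -9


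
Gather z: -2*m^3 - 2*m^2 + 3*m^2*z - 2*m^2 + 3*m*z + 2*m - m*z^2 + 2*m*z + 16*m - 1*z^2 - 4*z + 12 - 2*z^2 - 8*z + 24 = -2*m^3 - 4*m^2 + 18*m + z^2*(-m - 3) + z*(3*m^2 + 5*m - 12) + 36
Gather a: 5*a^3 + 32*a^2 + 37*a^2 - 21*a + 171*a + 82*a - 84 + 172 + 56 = 5*a^3 + 69*a^2 + 232*a + 144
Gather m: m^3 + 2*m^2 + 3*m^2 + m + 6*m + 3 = m^3 + 5*m^2 + 7*m + 3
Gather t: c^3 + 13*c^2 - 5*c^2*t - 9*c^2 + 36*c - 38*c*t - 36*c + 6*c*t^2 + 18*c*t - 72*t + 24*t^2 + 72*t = c^3 + 4*c^2 + t^2*(6*c + 24) + t*(-5*c^2 - 20*c)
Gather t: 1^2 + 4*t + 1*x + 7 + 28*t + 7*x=32*t + 8*x + 8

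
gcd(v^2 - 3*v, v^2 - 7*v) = v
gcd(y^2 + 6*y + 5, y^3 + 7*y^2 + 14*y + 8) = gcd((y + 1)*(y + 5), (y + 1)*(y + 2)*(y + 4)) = y + 1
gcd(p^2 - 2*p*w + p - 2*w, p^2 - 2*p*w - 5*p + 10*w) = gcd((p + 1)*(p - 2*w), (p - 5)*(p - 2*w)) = p - 2*w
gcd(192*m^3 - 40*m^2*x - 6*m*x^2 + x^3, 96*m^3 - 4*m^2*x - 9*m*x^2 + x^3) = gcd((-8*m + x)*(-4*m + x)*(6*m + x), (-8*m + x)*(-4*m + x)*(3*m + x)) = 32*m^2 - 12*m*x + x^2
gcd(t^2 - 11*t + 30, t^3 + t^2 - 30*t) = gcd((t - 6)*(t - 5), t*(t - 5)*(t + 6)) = t - 5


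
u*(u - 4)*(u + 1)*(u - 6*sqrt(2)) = u^4 - 6*sqrt(2)*u^3 - 3*u^3 - 4*u^2 + 18*sqrt(2)*u^2 + 24*sqrt(2)*u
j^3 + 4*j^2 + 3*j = j*(j + 1)*(j + 3)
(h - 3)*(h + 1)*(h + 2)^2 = h^4 + 2*h^3 - 7*h^2 - 20*h - 12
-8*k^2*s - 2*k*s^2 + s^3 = s*(-4*k + s)*(2*k + s)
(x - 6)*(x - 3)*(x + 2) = x^3 - 7*x^2 + 36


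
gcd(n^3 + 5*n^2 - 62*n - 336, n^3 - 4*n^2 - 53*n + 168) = n^2 - n - 56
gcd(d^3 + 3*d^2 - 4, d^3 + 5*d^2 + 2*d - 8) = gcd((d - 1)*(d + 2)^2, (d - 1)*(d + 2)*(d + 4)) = d^2 + d - 2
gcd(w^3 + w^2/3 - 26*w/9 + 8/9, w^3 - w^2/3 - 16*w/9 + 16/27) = w^2 - 5*w/3 + 4/9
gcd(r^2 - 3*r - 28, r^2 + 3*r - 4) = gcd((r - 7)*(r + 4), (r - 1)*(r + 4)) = r + 4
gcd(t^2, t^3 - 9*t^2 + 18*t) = t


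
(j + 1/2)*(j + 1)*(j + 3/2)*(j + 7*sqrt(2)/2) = j^4 + 3*j^3 + 7*sqrt(2)*j^3/2 + 11*j^2/4 + 21*sqrt(2)*j^2/2 + 3*j/4 + 77*sqrt(2)*j/8 + 21*sqrt(2)/8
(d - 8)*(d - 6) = d^2 - 14*d + 48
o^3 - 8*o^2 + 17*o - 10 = (o - 5)*(o - 2)*(o - 1)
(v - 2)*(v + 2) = v^2 - 4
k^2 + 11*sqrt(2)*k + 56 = (k + 4*sqrt(2))*(k + 7*sqrt(2))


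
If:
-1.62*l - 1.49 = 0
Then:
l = -0.92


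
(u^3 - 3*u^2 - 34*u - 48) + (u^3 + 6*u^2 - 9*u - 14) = 2*u^3 + 3*u^2 - 43*u - 62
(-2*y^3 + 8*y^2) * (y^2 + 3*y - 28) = -2*y^5 + 2*y^4 + 80*y^3 - 224*y^2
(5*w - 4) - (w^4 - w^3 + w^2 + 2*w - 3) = -w^4 + w^3 - w^2 + 3*w - 1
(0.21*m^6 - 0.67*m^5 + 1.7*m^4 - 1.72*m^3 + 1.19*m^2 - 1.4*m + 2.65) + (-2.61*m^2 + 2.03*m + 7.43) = 0.21*m^6 - 0.67*m^5 + 1.7*m^4 - 1.72*m^3 - 1.42*m^2 + 0.63*m + 10.08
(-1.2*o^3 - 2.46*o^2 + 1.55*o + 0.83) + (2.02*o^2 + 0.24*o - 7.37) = -1.2*o^3 - 0.44*o^2 + 1.79*o - 6.54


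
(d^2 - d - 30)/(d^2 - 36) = (d + 5)/(d + 6)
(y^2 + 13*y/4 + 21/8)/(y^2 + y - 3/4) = (4*y + 7)/(2*(2*y - 1))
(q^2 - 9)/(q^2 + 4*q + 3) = (q - 3)/(q + 1)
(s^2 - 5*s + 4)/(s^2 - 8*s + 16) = (s - 1)/(s - 4)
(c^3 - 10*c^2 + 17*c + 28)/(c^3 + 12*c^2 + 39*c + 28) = (c^2 - 11*c + 28)/(c^2 + 11*c + 28)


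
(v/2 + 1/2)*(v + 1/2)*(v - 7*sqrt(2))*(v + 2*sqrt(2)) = v^4/2 - 5*sqrt(2)*v^3/2 + 3*v^3/4 - 55*v^2/4 - 15*sqrt(2)*v^2/4 - 21*v - 5*sqrt(2)*v/4 - 7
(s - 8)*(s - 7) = s^2 - 15*s + 56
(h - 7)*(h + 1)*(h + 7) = h^3 + h^2 - 49*h - 49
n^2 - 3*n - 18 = (n - 6)*(n + 3)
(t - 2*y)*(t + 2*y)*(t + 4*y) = t^3 + 4*t^2*y - 4*t*y^2 - 16*y^3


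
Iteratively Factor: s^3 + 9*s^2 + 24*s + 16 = (s + 1)*(s^2 + 8*s + 16) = (s + 1)*(s + 4)*(s + 4)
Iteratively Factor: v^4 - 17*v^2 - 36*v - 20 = (v + 2)*(v^3 - 2*v^2 - 13*v - 10) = (v + 2)^2*(v^2 - 4*v - 5) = (v - 5)*(v + 2)^2*(v + 1)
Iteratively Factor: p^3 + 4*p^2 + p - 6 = (p + 3)*(p^2 + p - 2) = (p - 1)*(p + 3)*(p + 2)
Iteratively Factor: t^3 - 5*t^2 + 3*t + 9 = (t + 1)*(t^2 - 6*t + 9) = (t - 3)*(t + 1)*(t - 3)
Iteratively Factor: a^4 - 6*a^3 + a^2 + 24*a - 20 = (a - 2)*(a^3 - 4*a^2 - 7*a + 10) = (a - 2)*(a + 2)*(a^2 - 6*a + 5) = (a - 2)*(a - 1)*(a + 2)*(a - 5)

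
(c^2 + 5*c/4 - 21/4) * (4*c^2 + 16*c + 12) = 4*c^4 + 21*c^3 + 11*c^2 - 69*c - 63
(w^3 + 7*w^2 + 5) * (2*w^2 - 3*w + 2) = 2*w^5 + 11*w^4 - 19*w^3 + 24*w^2 - 15*w + 10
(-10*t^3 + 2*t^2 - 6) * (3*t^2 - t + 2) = -30*t^5 + 16*t^4 - 22*t^3 - 14*t^2 + 6*t - 12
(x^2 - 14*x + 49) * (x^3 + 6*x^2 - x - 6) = x^5 - 8*x^4 - 36*x^3 + 302*x^2 + 35*x - 294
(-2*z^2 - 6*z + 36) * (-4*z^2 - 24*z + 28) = 8*z^4 + 72*z^3 - 56*z^2 - 1032*z + 1008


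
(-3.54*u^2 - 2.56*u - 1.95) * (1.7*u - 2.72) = -6.018*u^3 + 5.2768*u^2 + 3.6482*u + 5.304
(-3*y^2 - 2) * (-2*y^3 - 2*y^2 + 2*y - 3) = 6*y^5 + 6*y^4 - 2*y^3 + 13*y^2 - 4*y + 6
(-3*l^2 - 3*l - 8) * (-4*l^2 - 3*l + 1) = 12*l^4 + 21*l^3 + 38*l^2 + 21*l - 8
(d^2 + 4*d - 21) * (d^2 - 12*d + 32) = d^4 - 8*d^3 - 37*d^2 + 380*d - 672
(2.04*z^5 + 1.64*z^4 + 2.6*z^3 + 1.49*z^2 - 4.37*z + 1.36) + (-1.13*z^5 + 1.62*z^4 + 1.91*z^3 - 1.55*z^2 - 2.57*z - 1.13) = 0.91*z^5 + 3.26*z^4 + 4.51*z^3 - 0.0600000000000001*z^2 - 6.94*z + 0.23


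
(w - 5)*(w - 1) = w^2 - 6*w + 5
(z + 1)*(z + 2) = z^2 + 3*z + 2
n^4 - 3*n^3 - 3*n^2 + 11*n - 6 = (n - 3)*(n - 1)^2*(n + 2)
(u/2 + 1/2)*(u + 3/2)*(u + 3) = u^3/2 + 11*u^2/4 + 9*u/2 + 9/4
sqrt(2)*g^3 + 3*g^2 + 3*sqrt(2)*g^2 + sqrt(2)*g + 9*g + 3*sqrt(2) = (g + 3)*(g + sqrt(2))*(sqrt(2)*g + 1)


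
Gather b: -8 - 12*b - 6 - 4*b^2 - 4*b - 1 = -4*b^2 - 16*b - 15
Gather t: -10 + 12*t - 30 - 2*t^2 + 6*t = -2*t^2 + 18*t - 40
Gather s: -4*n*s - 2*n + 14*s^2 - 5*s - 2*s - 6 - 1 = -2*n + 14*s^2 + s*(-4*n - 7) - 7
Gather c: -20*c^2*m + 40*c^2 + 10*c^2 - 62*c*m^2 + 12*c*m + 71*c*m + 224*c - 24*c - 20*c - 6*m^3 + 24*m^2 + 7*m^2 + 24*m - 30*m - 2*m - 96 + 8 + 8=c^2*(50 - 20*m) + c*(-62*m^2 + 83*m + 180) - 6*m^3 + 31*m^2 - 8*m - 80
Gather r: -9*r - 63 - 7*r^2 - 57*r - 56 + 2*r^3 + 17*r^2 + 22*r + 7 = 2*r^3 + 10*r^2 - 44*r - 112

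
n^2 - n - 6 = (n - 3)*(n + 2)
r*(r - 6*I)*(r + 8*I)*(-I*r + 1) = -I*r^4 + 3*r^3 - 46*I*r^2 + 48*r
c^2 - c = c*(c - 1)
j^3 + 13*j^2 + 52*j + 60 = (j + 2)*(j + 5)*(j + 6)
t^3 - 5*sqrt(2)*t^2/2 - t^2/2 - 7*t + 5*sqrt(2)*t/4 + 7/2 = (t - 1/2)*(t - 7*sqrt(2)/2)*(t + sqrt(2))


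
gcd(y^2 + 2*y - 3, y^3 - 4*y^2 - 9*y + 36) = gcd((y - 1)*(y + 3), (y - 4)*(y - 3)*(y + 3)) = y + 3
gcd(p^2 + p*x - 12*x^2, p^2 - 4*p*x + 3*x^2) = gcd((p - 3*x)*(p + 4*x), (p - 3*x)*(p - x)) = -p + 3*x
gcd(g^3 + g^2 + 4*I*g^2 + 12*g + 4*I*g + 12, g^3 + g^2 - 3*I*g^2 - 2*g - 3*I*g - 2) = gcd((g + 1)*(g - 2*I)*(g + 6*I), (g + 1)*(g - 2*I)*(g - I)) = g^2 + g*(1 - 2*I) - 2*I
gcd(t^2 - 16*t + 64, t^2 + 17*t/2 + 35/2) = 1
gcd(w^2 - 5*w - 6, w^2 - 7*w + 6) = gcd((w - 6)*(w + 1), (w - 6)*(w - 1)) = w - 6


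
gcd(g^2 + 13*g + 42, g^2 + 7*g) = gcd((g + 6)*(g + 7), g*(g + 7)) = g + 7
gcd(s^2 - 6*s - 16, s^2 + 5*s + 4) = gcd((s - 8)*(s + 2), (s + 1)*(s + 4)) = 1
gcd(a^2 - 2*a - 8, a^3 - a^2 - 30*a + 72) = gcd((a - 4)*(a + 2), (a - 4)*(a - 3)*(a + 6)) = a - 4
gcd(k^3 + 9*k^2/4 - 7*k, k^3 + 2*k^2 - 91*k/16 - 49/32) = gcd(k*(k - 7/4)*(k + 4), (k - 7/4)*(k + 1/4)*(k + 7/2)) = k - 7/4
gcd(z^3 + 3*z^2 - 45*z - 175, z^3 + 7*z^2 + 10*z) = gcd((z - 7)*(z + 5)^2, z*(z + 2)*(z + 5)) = z + 5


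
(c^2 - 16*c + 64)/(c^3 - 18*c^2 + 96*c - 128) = 1/(c - 2)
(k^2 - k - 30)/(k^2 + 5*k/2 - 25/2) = 2*(k - 6)/(2*k - 5)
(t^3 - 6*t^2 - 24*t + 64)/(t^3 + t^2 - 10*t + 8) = (t - 8)/(t - 1)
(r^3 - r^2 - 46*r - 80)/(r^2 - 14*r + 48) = (r^2 + 7*r + 10)/(r - 6)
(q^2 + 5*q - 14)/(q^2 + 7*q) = (q - 2)/q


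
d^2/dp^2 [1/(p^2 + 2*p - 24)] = 2*(-p^2 - 2*p + 4*(p + 1)^2 + 24)/(p^2 + 2*p - 24)^3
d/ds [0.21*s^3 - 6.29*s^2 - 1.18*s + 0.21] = 0.63*s^2 - 12.58*s - 1.18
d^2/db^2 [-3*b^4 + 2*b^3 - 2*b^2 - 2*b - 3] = -36*b^2 + 12*b - 4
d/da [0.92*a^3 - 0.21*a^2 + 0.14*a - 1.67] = 2.76*a^2 - 0.42*a + 0.14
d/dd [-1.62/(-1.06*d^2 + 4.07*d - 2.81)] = (6.5934 - 3.4344*d)/(1.06*d^2 - 4.07*d + 2.81)^2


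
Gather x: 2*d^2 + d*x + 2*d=2*d^2 + d*x + 2*d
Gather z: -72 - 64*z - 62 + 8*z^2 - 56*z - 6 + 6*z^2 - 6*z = 14*z^2 - 126*z - 140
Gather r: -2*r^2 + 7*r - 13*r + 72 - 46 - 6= -2*r^2 - 6*r + 20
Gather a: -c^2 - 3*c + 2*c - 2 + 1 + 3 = -c^2 - c + 2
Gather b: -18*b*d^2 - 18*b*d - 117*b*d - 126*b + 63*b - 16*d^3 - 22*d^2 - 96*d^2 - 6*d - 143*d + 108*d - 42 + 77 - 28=b*(-18*d^2 - 135*d - 63) - 16*d^3 - 118*d^2 - 41*d + 7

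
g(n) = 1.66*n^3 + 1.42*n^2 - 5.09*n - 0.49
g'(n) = 4.98*n^2 + 2.84*n - 5.09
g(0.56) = -2.60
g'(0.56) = -1.94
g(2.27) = 14.69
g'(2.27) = 27.02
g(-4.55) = -104.30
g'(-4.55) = 85.09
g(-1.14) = 4.70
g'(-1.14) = -1.86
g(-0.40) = 1.67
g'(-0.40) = -5.43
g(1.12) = -2.08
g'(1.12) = 4.34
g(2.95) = 39.47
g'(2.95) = 46.63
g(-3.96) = -61.15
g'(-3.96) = 61.76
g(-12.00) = -2603.41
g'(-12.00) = 677.95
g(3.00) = 41.84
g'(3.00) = 48.25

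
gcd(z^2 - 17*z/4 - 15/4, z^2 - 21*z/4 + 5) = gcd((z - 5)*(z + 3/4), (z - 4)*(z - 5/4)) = 1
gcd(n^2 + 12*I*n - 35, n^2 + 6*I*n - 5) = n + 5*I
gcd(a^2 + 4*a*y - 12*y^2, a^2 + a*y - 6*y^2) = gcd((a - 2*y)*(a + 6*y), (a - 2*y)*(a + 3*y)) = -a + 2*y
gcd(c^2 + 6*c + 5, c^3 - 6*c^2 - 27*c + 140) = c + 5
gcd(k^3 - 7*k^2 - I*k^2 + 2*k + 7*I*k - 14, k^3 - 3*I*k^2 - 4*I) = k^2 - I*k + 2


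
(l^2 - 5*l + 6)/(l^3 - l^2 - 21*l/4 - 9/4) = 4*(l - 2)/(4*l^2 + 8*l + 3)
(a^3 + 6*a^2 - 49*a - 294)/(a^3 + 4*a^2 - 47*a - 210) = (a + 7)/(a + 5)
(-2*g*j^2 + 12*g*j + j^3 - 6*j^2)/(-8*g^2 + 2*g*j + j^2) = j*(j - 6)/(4*g + j)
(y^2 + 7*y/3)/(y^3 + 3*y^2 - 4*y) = (y + 7/3)/(y^2 + 3*y - 4)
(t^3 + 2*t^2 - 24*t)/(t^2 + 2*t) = (t^2 + 2*t - 24)/(t + 2)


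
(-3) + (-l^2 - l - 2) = -l^2 - l - 5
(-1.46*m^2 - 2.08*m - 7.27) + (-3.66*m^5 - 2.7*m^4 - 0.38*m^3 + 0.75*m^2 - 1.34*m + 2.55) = -3.66*m^5 - 2.7*m^4 - 0.38*m^3 - 0.71*m^2 - 3.42*m - 4.72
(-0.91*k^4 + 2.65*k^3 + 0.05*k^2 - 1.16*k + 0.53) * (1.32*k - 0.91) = -1.2012*k^5 + 4.3261*k^4 - 2.3455*k^3 - 1.5767*k^2 + 1.7552*k - 0.4823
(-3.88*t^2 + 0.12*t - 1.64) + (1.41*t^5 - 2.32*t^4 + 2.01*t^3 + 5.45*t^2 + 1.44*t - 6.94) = 1.41*t^5 - 2.32*t^4 + 2.01*t^3 + 1.57*t^2 + 1.56*t - 8.58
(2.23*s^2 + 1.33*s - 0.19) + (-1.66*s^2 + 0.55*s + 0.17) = 0.57*s^2 + 1.88*s - 0.02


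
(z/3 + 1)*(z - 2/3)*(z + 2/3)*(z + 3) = z^4/3 + 2*z^3 + 77*z^2/27 - 8*z/9 - 4/3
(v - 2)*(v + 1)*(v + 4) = v^3 + 3*v^2 - 6*v - 8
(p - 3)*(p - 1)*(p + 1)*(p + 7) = p^4 + 4*p^3 - 22*p^2 - 4*p + 21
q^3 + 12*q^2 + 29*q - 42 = (q - 1)*(q + 6)*(q + 7)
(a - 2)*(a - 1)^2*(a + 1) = a^4 - 3*a^3 + a^2 + 3*a - 2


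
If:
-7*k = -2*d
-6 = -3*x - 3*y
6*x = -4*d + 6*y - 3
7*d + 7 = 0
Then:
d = -1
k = -2/7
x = 13/12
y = 11/12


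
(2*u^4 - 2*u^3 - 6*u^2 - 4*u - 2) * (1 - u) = -2*u^5 + 4*u^4 + 4*u^3 - 2*u^2 - 2*u - 2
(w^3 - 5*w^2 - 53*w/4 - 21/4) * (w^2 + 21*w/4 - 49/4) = w^5 + w^4/4 - 207*w^3/4 - 217*w^2/16 + 539*w/4 + 1029/16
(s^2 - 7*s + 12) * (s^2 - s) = s^4 - 8*s^3 + 19*s^2 - 12*s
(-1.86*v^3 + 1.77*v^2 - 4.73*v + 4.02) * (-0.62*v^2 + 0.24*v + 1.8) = 1.1532*v^5 - 1.5438*v^4 + 0.00939999999999985*v^3 - 0.4416*v^2 - 7.5492*v + 7.236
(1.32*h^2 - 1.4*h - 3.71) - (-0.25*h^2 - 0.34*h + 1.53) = 1.57*h^2 - 1.06*h - 5.24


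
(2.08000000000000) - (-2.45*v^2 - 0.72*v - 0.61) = 2.45*v^2 + 0.72*v + 2.69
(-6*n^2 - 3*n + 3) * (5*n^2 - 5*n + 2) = -30*n^4 + 15*n^3 + 18*n^2 - 21*n + 6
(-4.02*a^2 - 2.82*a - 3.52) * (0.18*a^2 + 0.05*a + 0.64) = -0.7236*a^4 - 0.7086*a^3 - 3.3474*a^2 - 1.9808*a - 2.2528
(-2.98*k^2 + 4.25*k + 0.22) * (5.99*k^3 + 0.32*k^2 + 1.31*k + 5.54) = -17.8502*k^5 + 24.5039*k^4 - 1.226*k^3 - 10.8713*k^2 + 23.8332*k + 1.2188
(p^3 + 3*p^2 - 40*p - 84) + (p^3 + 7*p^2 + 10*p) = 2*p^3 + 10*p^2 - 30*p - 84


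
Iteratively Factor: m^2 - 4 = (m + 2)*(m - 2)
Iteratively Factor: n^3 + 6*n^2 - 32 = (n - 2)*(n^2 + 8*n + 16) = (n - 2)*(n + 4)*(n + 4)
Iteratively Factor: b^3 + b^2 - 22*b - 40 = (b + 2)*(b^2 - b - 20) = (b - 5)*(b + 2)*(b + 4)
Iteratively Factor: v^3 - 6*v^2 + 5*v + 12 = (v + 1)*(v^2 - 7*v + 12) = (v - 4)*(v + 1)*(v - 3)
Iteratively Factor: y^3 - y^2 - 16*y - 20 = (y + 2)*(y^2 - 3*y - 10) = (y - 5)*(y + 2)*(y + 2)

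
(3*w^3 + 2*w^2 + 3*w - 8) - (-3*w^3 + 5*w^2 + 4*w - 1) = 6*w^3 - 3*w^2 - w - 7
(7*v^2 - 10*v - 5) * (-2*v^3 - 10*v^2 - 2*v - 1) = -14*v^5 - 50*v^4 + 96*v^3 + 63*v^2 + 20*v + 5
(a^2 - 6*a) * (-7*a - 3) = -7*a^3 + 39*a^2 + 18*a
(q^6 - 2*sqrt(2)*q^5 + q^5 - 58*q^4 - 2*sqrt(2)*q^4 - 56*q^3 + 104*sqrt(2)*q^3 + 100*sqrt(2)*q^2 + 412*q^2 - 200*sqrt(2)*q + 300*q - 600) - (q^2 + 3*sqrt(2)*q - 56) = q^6 - 2*sqrt(2)*q^5 + q^5 - 58*q^4 - 2*sqrt(2)*q^4 - 56*q^3 + 104*sqrt(2)*q^3 + 100*sqrt(2)*q^2 + 411*q^2 - 203*sqrt(2)*q + 300*q - 544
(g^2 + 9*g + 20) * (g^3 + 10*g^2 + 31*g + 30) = g^5 + 19*g^4 + 141*g^3 + 509*g^2 + 890*g + 600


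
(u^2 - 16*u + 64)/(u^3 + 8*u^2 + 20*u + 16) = (u^2 - 16*u + 64)/(u^3 + 8*u^2 + 20*u + 16)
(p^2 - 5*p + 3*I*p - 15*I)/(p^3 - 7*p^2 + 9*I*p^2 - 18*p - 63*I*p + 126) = (p - 5)/(p^2 + p*(-7 + 6*I) - 42*I)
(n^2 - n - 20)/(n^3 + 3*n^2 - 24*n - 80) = 1/(n + 4)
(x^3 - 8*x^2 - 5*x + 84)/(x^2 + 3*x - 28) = (x^2 - 4*x - 21)/(x + 7)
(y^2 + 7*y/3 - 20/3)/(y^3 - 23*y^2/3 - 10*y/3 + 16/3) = (3*y^2 + 7*y - 20)/(3*y^3 - 23*y^2 - 10*y + 16)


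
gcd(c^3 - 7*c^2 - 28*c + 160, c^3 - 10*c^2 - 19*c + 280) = c^2 - 3*c - 40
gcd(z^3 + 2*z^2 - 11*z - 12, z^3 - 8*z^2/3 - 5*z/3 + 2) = z^2 - 2*z - 3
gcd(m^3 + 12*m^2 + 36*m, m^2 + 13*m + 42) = m + 6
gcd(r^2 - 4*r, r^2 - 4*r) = r^2 - 4*r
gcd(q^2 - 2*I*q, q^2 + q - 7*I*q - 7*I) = 1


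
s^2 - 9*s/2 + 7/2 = (s - 7/2)*(s - 1)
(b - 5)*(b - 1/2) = b^2 - 11*b/2 + 5/2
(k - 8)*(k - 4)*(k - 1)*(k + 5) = k^4 - 8*k^3 - 21*k^2 + 188*k - 160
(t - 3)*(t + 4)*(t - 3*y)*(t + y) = t^4 - 2*t^3*y + t^3 - 3*t^2*y^2 - 2*t^2*y - 12*t^2 - 3*t*y^2 + 24*t*y + 36*y^2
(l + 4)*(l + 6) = l^2 + 10*l + 24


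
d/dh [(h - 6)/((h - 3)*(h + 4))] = (-h^2 + 12*h - 6)/(h^4 + 2*h^3 - 23*h^2 - 24*h + 144)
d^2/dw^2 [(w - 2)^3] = 6*w - 12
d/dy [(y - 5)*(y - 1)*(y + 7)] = 3*y^2 + 2*y - 37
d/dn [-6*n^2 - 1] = -12*n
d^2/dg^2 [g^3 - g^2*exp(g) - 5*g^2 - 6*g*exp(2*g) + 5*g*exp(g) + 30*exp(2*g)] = -g^2*exp(g) - 24*g*exp(2*g) + g*exp(g) + 6*g + 96*exp(2*g) + 8*exp(g) - 10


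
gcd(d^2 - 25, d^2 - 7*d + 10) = d - 5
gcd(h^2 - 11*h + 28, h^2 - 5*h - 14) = h - 7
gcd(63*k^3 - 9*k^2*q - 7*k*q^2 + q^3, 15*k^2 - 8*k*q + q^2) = -3*k + q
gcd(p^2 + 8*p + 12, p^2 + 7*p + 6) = p + 6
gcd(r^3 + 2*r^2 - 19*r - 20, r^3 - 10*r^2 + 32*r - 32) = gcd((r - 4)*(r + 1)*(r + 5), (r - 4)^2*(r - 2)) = r - 4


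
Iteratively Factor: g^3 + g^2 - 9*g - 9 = (g - 3)*(g^2 + 4*g + 3) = (g - 3)*(g + 3)*(g + 1)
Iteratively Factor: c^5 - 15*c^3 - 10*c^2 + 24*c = (c)*(c^4 - 15*c^2 - 10*c + 24) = c*(c + 2)*(c^3 - 2*c^2 - 11*c + 12) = c*(c + 2)*(c + 3)*(c^2 - 5*c + 4) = c*(c - 4)*(c + 2)*(c + 3)*(c - 1)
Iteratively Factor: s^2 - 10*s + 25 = (s - 5)*(s - 5)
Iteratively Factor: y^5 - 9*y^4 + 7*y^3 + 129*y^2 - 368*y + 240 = (y - 1)*(y^4 - 8*y^3 - y^2 + 128*y - 240) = (y - 4)*(y - 1)*(y^3 - 4*y^2 - 17*y + 60) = (y - 5)*(y - 4)*(y - 1)*(y^2 + y - 12) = (y - 5)*(y - 4)*(y - 1)*(y + 4)*(y - 3)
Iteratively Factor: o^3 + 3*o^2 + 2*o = (o + 1)*(o^2 + 2*o) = (o + 1)*(o + 2)*(o)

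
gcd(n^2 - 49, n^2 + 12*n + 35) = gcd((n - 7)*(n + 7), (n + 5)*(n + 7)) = n + 7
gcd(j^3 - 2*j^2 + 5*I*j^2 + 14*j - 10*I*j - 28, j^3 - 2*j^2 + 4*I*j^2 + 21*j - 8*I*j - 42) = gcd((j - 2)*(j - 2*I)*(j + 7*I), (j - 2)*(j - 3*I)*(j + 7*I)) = j^2 + j*(-2 + 7*I) - 14*I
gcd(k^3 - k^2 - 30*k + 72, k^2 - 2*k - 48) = k + 6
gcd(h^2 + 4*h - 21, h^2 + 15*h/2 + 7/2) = h + 7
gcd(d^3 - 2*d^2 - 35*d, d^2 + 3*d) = d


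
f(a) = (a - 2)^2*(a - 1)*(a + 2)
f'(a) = (a - 2)^2*(a - 1) + (a - 2)^2*(a + 2) + (a - 1)*(a + 2)*(2*a - 4) = 4*a^3 - 9*a^2 - 4*a + 12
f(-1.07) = -18.14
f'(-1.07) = 1.08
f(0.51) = -2.73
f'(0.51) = 8.15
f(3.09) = 12.64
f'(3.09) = 31.72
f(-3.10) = 117.31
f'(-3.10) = -181.25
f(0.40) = -3.69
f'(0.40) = 9.22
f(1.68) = 0.26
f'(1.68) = -1.16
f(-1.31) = -17.46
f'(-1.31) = -7.20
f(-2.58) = 43.56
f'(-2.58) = -106.28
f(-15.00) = 60112.00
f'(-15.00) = -15453.00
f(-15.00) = 60112.00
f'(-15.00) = -15453.00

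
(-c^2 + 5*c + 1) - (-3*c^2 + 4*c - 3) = 2*c^2 + c + 4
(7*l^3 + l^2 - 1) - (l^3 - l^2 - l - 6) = 6*l^3 + 2*l^2 + l + 5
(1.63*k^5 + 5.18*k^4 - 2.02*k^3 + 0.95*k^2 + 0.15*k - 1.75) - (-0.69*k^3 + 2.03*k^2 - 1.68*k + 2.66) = 1.63*k^5 + 5.18*k^4 - 1.33*k^3 - 1.08*k^2 + 1.83*k - 4.41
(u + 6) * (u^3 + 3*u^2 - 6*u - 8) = u^4 + 9*u^3 + 12*u^2 - 44*u - 48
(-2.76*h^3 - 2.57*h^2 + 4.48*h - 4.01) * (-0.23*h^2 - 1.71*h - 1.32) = 0.6348*h^5 + 5.3107*h^4 + 7.0075*h^3 - 3.3461*h^2 + 0.943499999999998*h + 5.2932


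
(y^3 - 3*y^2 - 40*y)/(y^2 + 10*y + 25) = y*(y - 8)/(y + 5)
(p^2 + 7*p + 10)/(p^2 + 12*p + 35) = (p + 2)/(p + 7)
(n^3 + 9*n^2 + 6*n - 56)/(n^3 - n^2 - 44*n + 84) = (n + 4)/(n - 6)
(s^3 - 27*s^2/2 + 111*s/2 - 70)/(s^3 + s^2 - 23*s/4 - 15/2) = 2*(s^2 - 11*s + 28)/(2*s^2 + 7*s + 6)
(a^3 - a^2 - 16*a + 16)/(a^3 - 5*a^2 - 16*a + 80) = (a - 1)/(a - 5)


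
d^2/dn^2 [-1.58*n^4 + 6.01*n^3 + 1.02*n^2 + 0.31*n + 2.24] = -18.96*n^2 + 36.06*n + 2.04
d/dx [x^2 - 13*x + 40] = 2*x - 13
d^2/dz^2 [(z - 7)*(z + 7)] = 2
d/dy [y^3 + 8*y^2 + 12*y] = 3*y^2 + 16*y + 12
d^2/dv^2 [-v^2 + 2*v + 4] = -2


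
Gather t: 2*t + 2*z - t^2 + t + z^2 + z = -t^2 + 3*t + z^2 + 3*z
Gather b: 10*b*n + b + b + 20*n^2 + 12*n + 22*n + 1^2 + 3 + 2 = b*(10*n + 2) + 20*n^2 + 34*n + 6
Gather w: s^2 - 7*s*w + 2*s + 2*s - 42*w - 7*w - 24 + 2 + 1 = s^2 + 4*s + w*(-7*s - 49) - 21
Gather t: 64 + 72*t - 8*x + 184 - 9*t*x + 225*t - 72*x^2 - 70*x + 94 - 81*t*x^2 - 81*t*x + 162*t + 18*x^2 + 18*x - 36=t*(-81*x^2 - 90*x + 459) - 54*x^2 - 60*x + 306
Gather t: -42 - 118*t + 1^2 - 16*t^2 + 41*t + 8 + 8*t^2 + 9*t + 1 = -8*t^2 - 68*t - 32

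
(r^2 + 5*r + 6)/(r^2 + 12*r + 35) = (r^2 + 5*r + 6)/(r^2 + 12*r + 35)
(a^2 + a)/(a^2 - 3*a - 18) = a*(a + 1)/(a^2 - 3*a - 18)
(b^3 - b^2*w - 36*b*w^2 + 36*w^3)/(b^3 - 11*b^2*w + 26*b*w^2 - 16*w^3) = (b^2 - 36*w^2)/(b^2 - 10*b*w + 16*w^2)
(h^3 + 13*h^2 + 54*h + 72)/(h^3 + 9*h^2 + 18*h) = (h + 4)/h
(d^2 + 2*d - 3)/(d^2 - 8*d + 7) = (d + 3)/(d - 7)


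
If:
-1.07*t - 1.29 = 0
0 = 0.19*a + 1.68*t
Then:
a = 10.66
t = -1.21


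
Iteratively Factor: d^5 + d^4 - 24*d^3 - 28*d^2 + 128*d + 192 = (d + 2)*(d^4 - d^3 - 22*d^2 + 16*d + 96) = (d + 2)^2*(d^3 - 3*d^2 - 16*d + 48) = (d - 4)*(d + 2)^2*(d^2 + d - 12) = (d - 4)*(d + 2)^2*(d + 4)*(d - 3)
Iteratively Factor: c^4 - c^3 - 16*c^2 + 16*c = (c)*(c^3 - c^2 - 16*c + 16) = c*(c - 1)*(c^2 - 16) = c*(c - 1)*(c + 4)*(c - 4)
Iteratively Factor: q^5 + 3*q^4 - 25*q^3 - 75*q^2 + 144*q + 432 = (q + 3)*(q^4 - 25*q^2 + 144) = (q - 4)*(q + 3)*(q^3 + 4*q^2 - 9*q - 36) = (q - 4)*(q + 3)*(q + 4)*(q^2 - 9) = (q - 4)*(q - 3)*(q + 3)*(q + 4)*(q + 3)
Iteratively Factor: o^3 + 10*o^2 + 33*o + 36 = (o + 3)*(o^2 + 7*o + 12) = (o + 3)^2*(o + 4)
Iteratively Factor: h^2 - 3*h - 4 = (h + 1)*(h - 4)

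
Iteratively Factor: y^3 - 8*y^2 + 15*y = (y)*(y^2 - 8*y + 15) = y*(y - 5)*(y - 3)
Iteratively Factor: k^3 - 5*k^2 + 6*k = (k - 2)*(k^2 - 3*k) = k*(k - 2)*(k - 3)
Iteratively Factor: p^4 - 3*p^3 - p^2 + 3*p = (p - 3)*(p^3 - p) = (p - 3)*(p - 1)*(p^2 + p) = p*(p - 3)*(p - 1)*(p + 1)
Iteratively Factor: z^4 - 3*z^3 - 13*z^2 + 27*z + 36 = (z - 3)*(z^3 - 13*z - 12) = (z - 3)*(z + 3)*(z^2 - 3*z - 4) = (z - 3)*(z + 1)*(z + 3)*(z - 4)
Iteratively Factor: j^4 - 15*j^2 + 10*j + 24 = (j + 1)*(j^3 - j^2 - 14*j + 24) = (j - 3)*(j + 1)*(j^2 + 2*j - 8) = (j - 3)*(j + 1)*(j + 4)*(j - 2)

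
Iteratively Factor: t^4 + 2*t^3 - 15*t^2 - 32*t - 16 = (t - 4)*(t^3 + 6*t^2 + 9*t + 4) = (t - 4)*(t + 1)*(t^2 + 5*t + 4) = (t - 4)*(t + 1)^2*(t + 4)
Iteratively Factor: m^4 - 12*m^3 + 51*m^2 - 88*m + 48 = (m - 4)*(m^3 - 8*m^2 + 19*m - 12) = (m - 4)^2*(m^2 - 4*m + 3) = (m - 4)^2*(m - 1)*(m - 3)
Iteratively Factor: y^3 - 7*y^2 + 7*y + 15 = (y - 3)*(y^2 - 4*y - 5) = (y - 3)*(y + 1)*(y - 5)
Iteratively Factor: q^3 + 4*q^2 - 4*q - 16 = (q - 2)*(q^2 + 6*q + 8) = (q - 2)*(q + 2)*(q + 4)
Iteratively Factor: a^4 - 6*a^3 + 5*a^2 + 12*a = (a - 3)*(a^3 - 3*a^2 - 4*a) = (a - 4)*(a - 3)*(a^2 + a) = (a - 4)*(a - 3)*(a + 1)*(a)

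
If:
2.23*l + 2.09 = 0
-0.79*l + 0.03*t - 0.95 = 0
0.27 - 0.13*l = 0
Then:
No Solution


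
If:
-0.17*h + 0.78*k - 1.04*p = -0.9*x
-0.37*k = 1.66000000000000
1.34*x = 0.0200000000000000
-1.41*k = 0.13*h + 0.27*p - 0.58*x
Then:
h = 84.31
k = -4.49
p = -17.13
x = 0.01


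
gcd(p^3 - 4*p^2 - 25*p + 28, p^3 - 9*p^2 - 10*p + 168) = p^2 - 3*p - 28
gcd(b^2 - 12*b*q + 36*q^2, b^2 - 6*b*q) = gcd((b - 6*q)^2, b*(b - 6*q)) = -b + 6*q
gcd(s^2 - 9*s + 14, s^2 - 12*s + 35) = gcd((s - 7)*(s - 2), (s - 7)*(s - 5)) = s - 7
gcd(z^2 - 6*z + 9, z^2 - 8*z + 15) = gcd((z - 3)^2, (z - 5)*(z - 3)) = z - 3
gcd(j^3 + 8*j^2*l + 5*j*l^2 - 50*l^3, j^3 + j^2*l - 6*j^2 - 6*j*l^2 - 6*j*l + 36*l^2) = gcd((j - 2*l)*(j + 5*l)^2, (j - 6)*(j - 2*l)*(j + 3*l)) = j - 2*l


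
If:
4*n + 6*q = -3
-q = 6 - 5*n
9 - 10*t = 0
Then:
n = 33/34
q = -39/34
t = 9/10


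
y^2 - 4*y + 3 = (y - 3)*(y - 1)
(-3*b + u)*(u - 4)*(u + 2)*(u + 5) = -3*b*u^3 - 9*b*u^2 + 54*b*u + 120*b + u^4 + 3*u^3 - 18*u^2 - 40*u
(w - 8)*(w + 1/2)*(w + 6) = w^3 - 3*w^2/2 - 49*w - 24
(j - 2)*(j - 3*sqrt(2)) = j^2 - 3*sqrt(2)*j - 2*j + 6*sqrt(2)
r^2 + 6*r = r*(r + 6)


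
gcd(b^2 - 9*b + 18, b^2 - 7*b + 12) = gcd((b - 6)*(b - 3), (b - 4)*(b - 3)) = b - 3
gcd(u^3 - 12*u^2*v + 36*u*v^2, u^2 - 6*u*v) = u^2 - 6*u*v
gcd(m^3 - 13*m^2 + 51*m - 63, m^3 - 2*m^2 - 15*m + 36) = m^2 - 6*m + 9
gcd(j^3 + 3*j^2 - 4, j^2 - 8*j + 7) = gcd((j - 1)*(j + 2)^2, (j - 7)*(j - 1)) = j - 1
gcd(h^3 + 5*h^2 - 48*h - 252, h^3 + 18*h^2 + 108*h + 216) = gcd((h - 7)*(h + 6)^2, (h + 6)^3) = h^2 + 12*h + 36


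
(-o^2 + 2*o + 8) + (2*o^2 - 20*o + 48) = o^2 - 18*o + 56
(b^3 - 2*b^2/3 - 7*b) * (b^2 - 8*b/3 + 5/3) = b^5 - 10*b^4/3 - 32*b^3/9 + 158*b^2/9 - 35*b/3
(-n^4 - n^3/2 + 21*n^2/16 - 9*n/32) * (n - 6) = -n^5 + 11*n^4/2 + 69*n^3/16 - 261*n^2/32 + 27*n/16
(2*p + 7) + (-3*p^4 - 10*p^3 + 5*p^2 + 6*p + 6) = -3*p^4 - 10*p^3 + 5*p^2 + 8*p + 13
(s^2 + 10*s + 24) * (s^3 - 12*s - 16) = s^5 + 10*s^4 + 12*s^3 - 136*s^2 - 448*s - 384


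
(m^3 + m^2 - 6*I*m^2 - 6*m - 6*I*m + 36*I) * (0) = 0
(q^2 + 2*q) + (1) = q^2 + 2*q + 1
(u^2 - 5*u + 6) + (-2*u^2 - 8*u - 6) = -u^2 - 13*u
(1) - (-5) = 6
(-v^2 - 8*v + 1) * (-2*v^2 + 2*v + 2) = 2*v^4 + 14*v^3 - 20*v^2 - 14*v + 2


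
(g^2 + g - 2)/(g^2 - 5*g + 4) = (g + 2)/(g - 4)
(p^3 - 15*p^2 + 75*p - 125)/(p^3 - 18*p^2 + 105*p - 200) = (p - 5)/(p - 8)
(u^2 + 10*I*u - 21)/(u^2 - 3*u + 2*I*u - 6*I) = (u^2 + 10*I*u - 21)/(u^2 + u*(-3 + 2*I) - 6*I)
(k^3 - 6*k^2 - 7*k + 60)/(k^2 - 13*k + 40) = (k^2 - k - 12)/(k - 8)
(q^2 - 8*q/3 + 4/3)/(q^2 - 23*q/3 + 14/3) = (q - 2)/(q - 7)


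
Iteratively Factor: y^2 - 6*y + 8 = (y - 2)*(y - 4)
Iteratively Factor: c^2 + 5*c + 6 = (c + 3)*(c + 2)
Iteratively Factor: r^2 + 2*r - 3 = (r - 1)*(r + 3)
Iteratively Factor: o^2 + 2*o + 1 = (o + 1)*(o + 1)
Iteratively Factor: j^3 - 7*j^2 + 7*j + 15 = (j - 3)*(j^2 - 4*j - 5) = (j - 3)*(j + 1)*(j - 5)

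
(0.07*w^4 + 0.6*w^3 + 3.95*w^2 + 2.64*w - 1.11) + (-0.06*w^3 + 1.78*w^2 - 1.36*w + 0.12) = 0.07*w^4 + 0.54*w^3 + 5.73*w^2 + 1.28*w - 0.99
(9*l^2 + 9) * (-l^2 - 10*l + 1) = -9*l^4 - 90*l^3 - 90*l + 9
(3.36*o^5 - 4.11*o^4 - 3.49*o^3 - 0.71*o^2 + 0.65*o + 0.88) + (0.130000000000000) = 3.36*o^5 - 4.11*o^4 - 3.49*o^3 - 0.71*o^2 + 0.65*o + 1.01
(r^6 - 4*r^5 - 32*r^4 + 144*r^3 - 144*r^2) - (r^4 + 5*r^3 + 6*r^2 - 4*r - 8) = r^6 - 4*r^5 - 33*r^4 + 139*r^3 - 150*r^2 + 4*r + 8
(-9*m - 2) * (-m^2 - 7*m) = 9*m^3 + 65*m^2 + 14*m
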